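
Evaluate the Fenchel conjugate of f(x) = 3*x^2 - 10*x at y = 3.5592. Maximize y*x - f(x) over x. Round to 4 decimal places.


f*(y) = sup_x {y*x - a*x^2 - b*x} = sup_x {(y-b)*x - a*x^2}
FOC: (y - b) - 2a*x = 0 => x* = (y - b)/(2a)
x* = (3.5592 + 10)/(2*3) = 2.2599
f*(3.5592) = (y-b)^2/(4a) = (3.5592 + 10)^2/(4*3)
= 183.8519/12 = 15.321


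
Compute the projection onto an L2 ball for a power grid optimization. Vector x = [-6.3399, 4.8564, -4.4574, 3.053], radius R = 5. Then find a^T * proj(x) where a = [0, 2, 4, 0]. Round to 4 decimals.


Step 1: Compute ||x|| (intermediates to 6 decimals).
||x|| = sqrt((-6.3399)^2 + 4.8564^2 + (-4.4574)^2 + 3.053^2) = 9.642001
Step 2: Project.
Since ||x|| > R, scale = R/||x|| = 5/9.642001 = 0.518565, proj(x) = scale * x
proj(x) = [-3.28765, 2.518359, -2.311452, 1.583179]
Step 3: Dot product.
a^T * proj(x) = 0*(-3.28765) + 2*2.518359 + 4*(-2.311452) + 0*1.583179 = -4.2091


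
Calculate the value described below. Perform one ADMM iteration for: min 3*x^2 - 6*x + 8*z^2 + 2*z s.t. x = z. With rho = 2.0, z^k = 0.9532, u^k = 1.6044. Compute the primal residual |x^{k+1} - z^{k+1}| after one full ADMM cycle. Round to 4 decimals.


ADMM iteration with rho = 2.0, z^k = 0.9532, u^k = 1.6044
Step 1: x-update.
Minimize 3*x^2 - 6*x + (2.0/2)*(x - 0.9532 + 1.6044)^2
FOC: (2*3 + 2.0)*x = 6 + 2.0*(0.9532 - 1.6044)
x^{k+1} = 0.5872
Step 2: z-update.
Minimize 8*z^2 + 2*z + (2.0/2)*(0.5872 - z + 1.6044)^2
FOC: (2*8 + 2.0)*z = -2 + 2.0*(0.5872 + 1.6044)
z^{k+1} = 0.1324
Step 3: u-update.
u^{k+1} = 1.6044 + 0.5872 - 0.1324 = 2.0592
Step 4: Primal residual = |0.5872 - 0.1324| = 0.4548


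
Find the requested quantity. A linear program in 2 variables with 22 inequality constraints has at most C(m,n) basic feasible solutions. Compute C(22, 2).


Each vertex corresponds to some choice of n active constraints out of m, so the number of vertices is at most C(m, n) = m! / (n!(m-n)!).
m = 22, n = 2
Numerator: 22 * 21
Denominator: 2! = 2
C(22, 2) = 231


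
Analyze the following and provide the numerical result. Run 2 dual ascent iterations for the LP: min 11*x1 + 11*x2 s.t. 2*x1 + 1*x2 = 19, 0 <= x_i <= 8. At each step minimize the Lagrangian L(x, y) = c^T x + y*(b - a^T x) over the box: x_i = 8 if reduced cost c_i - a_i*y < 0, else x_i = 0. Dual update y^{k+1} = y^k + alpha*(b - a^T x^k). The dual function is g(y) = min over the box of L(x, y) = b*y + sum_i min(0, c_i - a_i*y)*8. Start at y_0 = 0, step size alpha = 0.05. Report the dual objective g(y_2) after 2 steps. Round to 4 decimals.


Dual ascent for LP: min 11*x1 + 11*x2, 2*x1 + 1*x2 = 19, 0 <= x_i <= 8
Step 1: y^k = 0.0, reduced costs: (11.0, 11.0)
  x^k = (0.0, 0.0), subgradient = b - a^T x = 19.0
  y^{k+1} = 0.0 + 0.05*19.0 = 0.95
Step 2: y^k = 0.95, reduced costs: (9.1, 10.05)
  x^k = (0.0, 0.0), subgradient = b - a^T x = 19.0
  y^{k+1} = 0.95 + 0.05*19.0 = 1.9
Dual objective at y_2 = 1.9: reduced costs (7.2, 9.1), box minimizer x = (0.0, 0.0)
g(y_2) = b*y + (c1 - a1*y)*x1 + (c2 - a2*y)*x2 = 19*1.9 + 7.2*0.0 + 9.1*0.0 = 36.1 + 0.0 + 0.0 = 36.1


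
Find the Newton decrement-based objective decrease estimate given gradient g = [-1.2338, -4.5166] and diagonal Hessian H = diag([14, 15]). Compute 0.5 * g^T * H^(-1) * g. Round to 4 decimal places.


Step 1: H is diagonal, so H^(-1) * g = [-0.0881, -0.3011].
Step 2: g^T H^(-1) g = sum_i g_i^2 / H_ii
  = (-1.2338)^2/14 + (-4.5166)^2/15
  = 0.1087 + 1.36 = 1.4687
Step 3: Objective decrease = 0.5 * g^T H^(-1) g = 0.7344


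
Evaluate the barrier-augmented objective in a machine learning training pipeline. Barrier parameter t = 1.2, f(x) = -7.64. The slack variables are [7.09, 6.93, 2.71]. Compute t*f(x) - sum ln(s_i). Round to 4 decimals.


Step 1: Compute log-barrier.
ln values: [1.9587, 1.9359, 0.9969]
phi = -(1.9587 + 1.9359 + 0.9969) = -4.8915
Step 2: Compute augmented objective.
t*f(x) = 1.2*-7.64 = -9.168
Total = -9.168 - 4.8915 = -14.0595


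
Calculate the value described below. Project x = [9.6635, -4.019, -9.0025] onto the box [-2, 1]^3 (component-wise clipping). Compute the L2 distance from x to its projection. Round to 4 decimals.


Project each component onto [-2, 1].
clip(9.6635) = 1.0, clip(-4.019) = -2.0, clip(-9.0025) = -2.0
Projection = [1.0, -2.0, -2.0]
Squared diffs: [75.0562, 4.0764, 49.035]
Distance = sqrt(128.1676) = 11.3211


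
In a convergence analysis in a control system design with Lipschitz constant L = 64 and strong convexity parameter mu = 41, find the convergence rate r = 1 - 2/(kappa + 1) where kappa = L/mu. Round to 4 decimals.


Step 1: Compute the condition number.
kappa = L/mu = 64/41 = 1.561
Step 2: Compute the convergence rate.
r = 1 - 2/(kappa + 1) = 1 - 2*mu/(L + mu) = (L - mu)/(L + mu) = 23/105 = 0.219


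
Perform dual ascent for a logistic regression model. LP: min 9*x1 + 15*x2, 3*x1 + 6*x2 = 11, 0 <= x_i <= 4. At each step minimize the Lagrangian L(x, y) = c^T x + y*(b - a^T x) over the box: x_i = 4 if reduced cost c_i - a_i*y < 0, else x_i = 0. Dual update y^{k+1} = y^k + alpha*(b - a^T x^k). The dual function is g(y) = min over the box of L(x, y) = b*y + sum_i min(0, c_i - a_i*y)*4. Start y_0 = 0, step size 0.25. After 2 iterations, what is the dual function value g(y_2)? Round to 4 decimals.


Dual ascent for LP: min 9*x1 + 15*x2, 3*x1 + 6*x2 = 11, 0 <= x_i <= 4
Step 1: y^k = 0.0, reduced costs: (9.0, 15.0)
  x^k = (0.0, 0.0), subgradient = b - a^T x = 11.0
  y^{k+1} = 0.0 + 0.25*11.0 = 2.75
Step 2: y^k = 2.75, reduced costs: (0.75, -1.5)
  x^k = (0.0, 4.0), subgradient = b - a^T x = -13.0
  y^{k+1} = 2.75 + 0.25*-13.0 = -0.5
Dual objective at y_2 = -0.5: reduced costs (10.5, 18.0), box minimizer x = (0.0, 0.0)
g(y_2) = b*y + (c1 - a1*y)*x1 + (c2 - a2*y)*x2 = 11*(-0.5) + 10.5*0.0 + 18.0*0.0 = -5.5 + 0.0 + 0.0 = -5.5


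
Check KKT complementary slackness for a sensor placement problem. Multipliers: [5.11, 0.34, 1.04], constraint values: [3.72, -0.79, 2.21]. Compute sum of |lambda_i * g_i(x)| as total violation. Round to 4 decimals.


KKT complementary slackness check:
lambda_1 * g_1 = 5.11 * 3.72 = 19.0092
lambda_2 * g_2 = 0.34 * -0.79 = -0.2686
lambda_3 * g_3 = 1.04 * 2.21 = 2.2984
Total violation = 19.0092 + 0.2686 + 2.2984 = 21.5762


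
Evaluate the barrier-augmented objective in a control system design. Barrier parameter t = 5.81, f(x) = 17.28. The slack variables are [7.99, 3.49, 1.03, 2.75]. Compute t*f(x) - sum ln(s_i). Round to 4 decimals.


Step 1: Compute log-barrier.
ln values: [2.0782, 1.2499, 0.0296, 1.0116]
phi = -(2.0782 + 1.2499 + 0.0296 + 1.0116) = -4.3693
Step 2: Compute augmented objective.
t*f(x) = 5.81*17.28 = 100.3968
Total = 100.3968 - 4.3693 = 96.0275


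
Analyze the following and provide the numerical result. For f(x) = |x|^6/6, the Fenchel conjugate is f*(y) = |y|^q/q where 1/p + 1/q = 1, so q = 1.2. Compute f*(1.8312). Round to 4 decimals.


The conjugate exponent q satisfies 1/p + 1/q = 1.
p = 6, so q = 6/(6 - 1) = 1.2
|y|^q = 1.8312^1.2 = 2.0667
f*(1.8312) = 2.0667 / 1.2 = 1.7223


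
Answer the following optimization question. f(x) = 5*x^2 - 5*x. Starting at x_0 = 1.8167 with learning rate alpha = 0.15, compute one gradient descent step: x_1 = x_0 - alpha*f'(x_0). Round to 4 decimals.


We compute the gradient at x_0 and apply the update.
f'(x) = 10*x - 5
f'(1.8167) = 10*1.8167 - 5 = 13.167
x_1 = 1.8167 - 0.15*13.167 = -0.1584


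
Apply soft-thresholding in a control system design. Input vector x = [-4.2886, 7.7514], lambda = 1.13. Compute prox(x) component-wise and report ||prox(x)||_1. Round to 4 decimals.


Soft-thresholding with lambda = 1.13:
prox(-4.2886) = sign(-4.2886)*max(|-4.2886| - 1.13, 0) = -3.1586
prox(7.7514) = sign(7.7514)*max(|7.7514| - 1.13, 0) = 6.6214
prox(x) = [-3.1586, 6.6214]
||prox(x)||_1 = 3.1586 + 6.6214 = 9.78


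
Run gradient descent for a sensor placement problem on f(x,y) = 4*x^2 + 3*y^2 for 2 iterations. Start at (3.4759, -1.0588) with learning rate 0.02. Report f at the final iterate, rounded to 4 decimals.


Gradient descent on f(x,y) = 4*x^2 + 3*y^2.
Starting point: (3.4759, -1.0588), alpha = 0.02
Step 1: grad_x = 2*4*3.4759 = 27.8072, grad_y = 2*3*-1.0588 = -6.3528
  x_1 = 3.4759 - 0.02*27.8072 = 2.9198
  y_1 = -1.0588 - 0.02*-6.3528 = -0.9317
Step 2: grad_x = 2*4*2.9198 = 23.358, grad_y = 2*3*-0.9317 = -5.5905
  x_2 = 2.9198 - 0.02*23.358 = 2.4526
  y_2 = -0.9317 - 0.02*-5.5905 = -0.8199
f(2.4526, -0.8199) = 4*2.4526^2 + 3*(-0.8199)^2 = 26.0778


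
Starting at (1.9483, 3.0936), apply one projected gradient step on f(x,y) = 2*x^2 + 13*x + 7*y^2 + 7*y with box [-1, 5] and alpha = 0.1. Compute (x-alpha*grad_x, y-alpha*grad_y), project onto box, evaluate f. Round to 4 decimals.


Step 1: Compute gradient at (1.9483, 3.0936).
grad_x = 2*2*1.9483 + 13 = 20.7932
grad_y = 2*7*3.0936 + 7 = 50.3104
Step 2: Gradient step.
x_raw = 1.9483 - 0.1*20.7932 = -0.131
y_raw = 3.0936 - 0.1*50.3104 = -1.9374
Step 3: Project onto [-1, 5].
x_proj = clip(-0.131) = -0.131
y_proj = clip(-1.9374) = -1.0
Step 4: Evaluate f.
f(-0.131, -1.0) = -1.6689


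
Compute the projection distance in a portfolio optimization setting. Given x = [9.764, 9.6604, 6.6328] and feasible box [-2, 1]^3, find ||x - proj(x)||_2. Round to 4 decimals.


Project each component onto [-2, 1].
clip(9.764) = 1.0, clip(9.6604) = 1.0, clip(6.6328) = 1.0
Projection = [1.0, 1.0, 1.0]
Squared diffs: [76.8077, 75.0025, 31.7284]
Distance = sqrt(183.5386) = 13.5476


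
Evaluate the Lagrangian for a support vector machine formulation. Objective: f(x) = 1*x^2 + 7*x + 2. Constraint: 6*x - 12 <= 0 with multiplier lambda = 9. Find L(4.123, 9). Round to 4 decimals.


Step 1: Evaluate f(x).
f(4.123) = 1*4.123^2 + 7*4.123 + 2 = 47.8601
Step 2: Evaluate g(x).
g(4.123) = 6*4.123 - 12 = 12.738
Step 3: Compute Lagrangian.
L = 47.8601 + 9*12.738 = 162.5021


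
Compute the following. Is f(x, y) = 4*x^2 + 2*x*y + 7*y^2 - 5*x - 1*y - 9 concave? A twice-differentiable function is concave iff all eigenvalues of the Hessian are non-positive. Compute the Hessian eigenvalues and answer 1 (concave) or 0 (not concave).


The Hessian of f(x,y) = 4*x^2 + 2*x*y + 7*y^2 - 5*x - 1*y - 9 is:
H = [[8, 2], [2, 14]]
Trace = 8 + 14 = 22
Determinant = 8*14 - (2)^2 = 108
Discriminant = (22)^2 - 4*108 = 52.0
Eigenvalues: lambda_1 = 7.3944, lambda_2 = 14.6056
The function is not concave.

0


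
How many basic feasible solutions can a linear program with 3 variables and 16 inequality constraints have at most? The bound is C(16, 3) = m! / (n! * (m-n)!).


Each vertex corresponds to some choice of n active constraints out of m, so the number of vertices is at most C(m, n) = m! / (n!(m-n)!).
m = 16, n = 3
Numerator: 16 * 15 * 14
Denominator: 3! = 6
C(16, 3) = 560


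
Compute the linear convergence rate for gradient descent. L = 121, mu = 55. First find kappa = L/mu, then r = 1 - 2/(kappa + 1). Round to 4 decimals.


Step 1: Compute the condition number.
kappa = L/mu = 121/55 = 2.2
Step 2: Compute the convergence rate.
r = 1 - 2/(kappa + 1) = 1 - 2*mu/(L + mu) = (L - mu)/(L + mu) = 66/176 = 0.375


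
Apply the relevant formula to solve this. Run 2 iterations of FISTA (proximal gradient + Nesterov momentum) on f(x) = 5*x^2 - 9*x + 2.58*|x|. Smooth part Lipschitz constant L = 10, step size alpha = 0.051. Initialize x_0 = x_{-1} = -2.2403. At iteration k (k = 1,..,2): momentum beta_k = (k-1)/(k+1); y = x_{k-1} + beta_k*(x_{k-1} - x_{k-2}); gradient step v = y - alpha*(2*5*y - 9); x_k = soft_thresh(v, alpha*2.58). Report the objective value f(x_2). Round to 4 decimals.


FISTA on f(x) = 5*x^2 - 9*x + 2.58*|x|
L = 10, alpha = 0.051
Iteration 1: beta = 0.0, y = -2.2403 + 0.0*(-2.2403 + 2.2403) = -2.2403
  grad(y) = -31.403, v = y - alpha*grad = -0.6387
  prox(v) = soft_thresh(-0.6387, 0.1316) = -0.5072
Iteration 2: beta = 0.3333, y = -0.5072 + 0.3333*(-0.5072 + 2.2403) = 0.0705
  grad(y) = -8.2946, v = y - alpha*grad = 0.4936
  prox(v) = soft_thresh(0.4936, 0.1316) = 0.362
f(x_2) = 5*0.362^2 - 9*0.362 + 2.58*|0.362| = -1.6688


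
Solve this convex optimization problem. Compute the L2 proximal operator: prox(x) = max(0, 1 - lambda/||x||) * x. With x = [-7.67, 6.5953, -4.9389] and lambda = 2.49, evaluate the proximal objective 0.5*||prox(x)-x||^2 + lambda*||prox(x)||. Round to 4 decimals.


Step 1: Compute ||x||.
||x|| = 11.257
Step 2: Compute scaling factor.
scale = max(0, 1 - 2.49/11.257) = 0.7788
Step 3: prox(x) = [-5.9734, 5.1364, -3.8464]
||prox(x)|| = 8.767
Step 4: Proximal objective.
0.5*||prox-x||^2 = 3.1001
lambda*||prox|| = 21.8298
Total = 24.9298


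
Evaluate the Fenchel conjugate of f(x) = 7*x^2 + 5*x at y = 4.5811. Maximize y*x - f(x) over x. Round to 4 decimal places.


f*(y) = sup_x {y*x - a*x^2 - b*x} = sup_x {(y-b)*x - a*x^2}
FOC: (y - b) - 2a*x = 0 => x* = (y - b)/(2a)
x* = (4.5811 - 5)/(2*7) = -0.0299
f*(4.5811) = (y-b)^2/(4a) = (4.5811 - 5)^2/(4*7)
= 0.1755/28 = 0.0063


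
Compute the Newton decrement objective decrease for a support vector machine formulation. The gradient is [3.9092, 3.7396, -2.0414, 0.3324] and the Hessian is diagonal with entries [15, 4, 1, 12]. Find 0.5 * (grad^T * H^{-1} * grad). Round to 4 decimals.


Step 1: H is diagonal, so H^(-1) * g = [0.2606, 0.9349, -2.0414, 0.0277].
Step 2: g^T H^(-1) g = sum_i g_i^2 / H_ii
  = (3.9092)^2/15 + (3.7396)^2/4 + (-2.0414)^2/1 + (0.3324)^2/12
  = 1.0188 + 3.4962 + 4.1673 + 0.0092 = 8.6915
Step 3: Objective decrease = 0.5 * g^T H^(-1) g = 4.3457


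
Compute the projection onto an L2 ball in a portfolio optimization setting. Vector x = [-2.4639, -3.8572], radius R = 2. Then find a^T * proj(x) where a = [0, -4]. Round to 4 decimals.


Step 1: Compute ||x|| (intermediates to 6 decimals).
||x|| = sqrt((-2.4639)^2 + (-3.8572)^2) = 4.576985
Step 2: Project.
Since ||x|| > R, scale = R/||x|| = 2/4.576985 = 0.436969, proj(x) = scale * x
proj(x) = [-1.076648, -1.685477]
Step 3: Dot product.
a^T * proj(x) = 0*(-1.076648) - 4*(-1.685477) = 6.7419


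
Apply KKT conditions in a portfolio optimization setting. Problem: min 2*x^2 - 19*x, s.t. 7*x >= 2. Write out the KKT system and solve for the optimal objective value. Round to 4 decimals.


Step 1: Try lambda = 0 (constraint inactive).
Stationarity: 2*2*x - 19 = 0
x* = 19/(2*2) = 4.75
Check constraint: 7*4.75 = 33.25 >= 2 -- satisfied.
Step 2: Compute optimal value.
f(x*) = 2*4.75^2 - 19*4.75 = -45.125


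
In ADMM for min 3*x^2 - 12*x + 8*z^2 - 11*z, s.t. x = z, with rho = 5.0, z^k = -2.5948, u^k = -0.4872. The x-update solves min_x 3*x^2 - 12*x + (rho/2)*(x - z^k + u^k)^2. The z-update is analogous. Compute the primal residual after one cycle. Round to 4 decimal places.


ADMM iteration with rho = 5.0, z^k = -2.5948, u^k = -0.4872
Step 1: x-update.
Minimize 3*x^2 - 12*x + (5.0/2)*(x + 2.5948 - 0.4872)^2
FOC: (2*3 + 5.0)*x = 12 + 5.0*(-2.5948 + 0.4872)
x^{k+1} = 0.1329
Step 2: z-update.
Minimize 8*z^2 - 11*z + (5.0/2)*(0.1329 - z - 0.4872)^2
FOC: (2*8 + 5.0)*z = 11 + 5.0*(0.1329 - 0.4872)
z^{k+1} = 0.4395
Step 3: u-update.
u^{k+1} = -0.4872 + 0.1329 - 0.4395 = -0.7937
Step 4: Primal residual = |0.1329 - 0.4395| = 0.3065


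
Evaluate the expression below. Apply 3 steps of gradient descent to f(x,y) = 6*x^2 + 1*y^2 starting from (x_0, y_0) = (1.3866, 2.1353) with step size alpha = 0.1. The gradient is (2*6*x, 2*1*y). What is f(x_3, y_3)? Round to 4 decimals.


Gradient descent on f(x,y) = 6*x^2 + 1*y^2.
Starting point: (1.3866, 2.1353), alpha = 0.1
Step 1: grad_x = 2*6*1.3866 = 16.6392, grad_y = 2*1*2.1353 = 4.2706
  x_1 = 1.3866 - 0.1*16.6392 = -0.2773
  y_1 = 2.1353 - 0.1*4.2706 = 1.7082
Step 2: grad_x = 2*6*-0.2773 = -3.3278, grad_y = 2*1*1.7082 = 3.4165
  x_2 = -0.2773 - 0.1*-3.3278 = 0.0555
  y_2 = 1.7082 - 0.1*3.4165 = 1.3666
Step 3: grad_x = 2*6*0.0555 = 0.6656, grad_y = 2*1*1.3666 = 2.7332
  x_3 = 0.0555 - 0.1*0.6656 = -0.0111
  y_3 = 1.3666 - 0.1*2.7332 = 1.0933
f(-0.0111, 1.0933) = 6*(-0.0111)^2 + 1*1.0933^2 = 1.196


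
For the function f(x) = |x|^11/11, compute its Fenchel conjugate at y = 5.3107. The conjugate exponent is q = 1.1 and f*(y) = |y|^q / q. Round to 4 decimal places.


The conjugate exponent q satisfies 1/p + 1/q = 1.
p = 11, so q = 11/(11 - 1) = 1.1
|y|^q = 5.3107^1.1 = 6.2758
f*(5.3107) = 6.2758 / 1.1 = 5.7052


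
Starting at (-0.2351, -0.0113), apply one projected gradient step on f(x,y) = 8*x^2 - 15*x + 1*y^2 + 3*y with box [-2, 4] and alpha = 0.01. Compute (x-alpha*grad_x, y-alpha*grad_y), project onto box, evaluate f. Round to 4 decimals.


Step 1: Compute gradient at (-0.2351, -0.0113).
grad_x = 2*8*-0.2351 - 15 = -18.7616
grad_y = 2*1*-0.0113 + 3 = 2.9774
Step 2: Gradient step.
x_raw = -0.2351 - 0.01*-18.7616 = -0.0475
y_raw = -0.0113 - 0.01*2.9774 = -0.0411
Step 3: Project onto [-2, 4].
x_proj = clip(-0.0475) = -0.0475
y_proj = clip(-0.0411) = -0.0411
Step 4: Evaluate f.
f(-0.0475, -0.0411) = 0.6088


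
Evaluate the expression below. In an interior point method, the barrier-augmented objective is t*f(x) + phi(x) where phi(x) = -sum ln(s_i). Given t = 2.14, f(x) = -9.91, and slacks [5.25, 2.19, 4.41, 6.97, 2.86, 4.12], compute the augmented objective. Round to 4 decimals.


Step 1: Compute log-barrier.
ln values: [1.6582, 0.7839, 1.4839, 1.9416, 1.0508, 1.4159]
phi = -(1.6582 + 0.7839 + 1.4839 + 1.9416 + 1.0508 + 1.4159) = -8.3343
Step 2: Compute augmented objective.
t*f(x) = 2.14*-9.91 = -21.2074
Total = -21.2074 - 8.3343 = -29.5417


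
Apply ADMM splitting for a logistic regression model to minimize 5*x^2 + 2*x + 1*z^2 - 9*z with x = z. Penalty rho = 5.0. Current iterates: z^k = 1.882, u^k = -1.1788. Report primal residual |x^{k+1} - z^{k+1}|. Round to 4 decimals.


ADMM iteration with rho = 5.0, z^k = 1.882, u^k = -1.1788
Step 1: x-update.
Minimize 5*x^2 + 2*x + (5.0/2)*(x - 1.882 - 1.1788)^2
FOC: (2*5 + 5.0)*x = -2 + 5.0*(1.882 + 1.1788)
x^{k+1} = 0.8869
Step 2: z-update.
Minimize 1*z^2 - 9*z + (5.0/2)*(0.8869 - z - 1.1788)^2
FOC: (2*1 + 5.0)*z = 9 + 5.0*(0.8869 - 1.1788)
z^{k+1} = 1.0772
Step 3: u-update.
u^{k+1} = -1.1788 + 0.8869 - 1.0772 = -1.3691
Step 4: Primal residual = |0.8869 - 1.0772| = 0.1903


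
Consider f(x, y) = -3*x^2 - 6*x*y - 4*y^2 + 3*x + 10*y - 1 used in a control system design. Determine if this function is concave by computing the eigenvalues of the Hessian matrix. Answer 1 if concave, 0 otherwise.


The Hessian of f(x,y) = -3*x^2 - 6*x*y - 4*y^2 + 3*x + 10*y - 1 is:
H = [[-6, -6], [-6, -8]]
Trace = -6 - 8 = -14
Determinant = -6*-8 - (-6)^2 = 12
Discriminant = (-14)^2 - 4*12 = 148.0
Eigenvalues: lambda_1 = -13.0828, lambda_2 = -0.9172
The function is concave.

1


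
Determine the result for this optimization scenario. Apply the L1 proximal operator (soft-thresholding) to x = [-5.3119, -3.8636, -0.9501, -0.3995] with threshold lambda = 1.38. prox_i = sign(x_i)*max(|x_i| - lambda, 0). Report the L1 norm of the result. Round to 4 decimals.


Soft-thresholding with lambda = 1.38:
prox(-5.3119) = sign(-5.3119)*max(|-5.3119| - 1.38, 0) = -3.9319
prox(-3.8636) = sign(-3.8636)*max(|-3.8636| - 1.38, 0) = -2.4836
prox(-0.9501) = sign(-0.9501)*max(|-0.9501| - 1.38, 0) = 0.0
prox(-0.3995) = sign(-0.3995)*max(|-0.3995| - 1.38, 0) = 0.0
prox(x) = [-3.9319, -2.4836, 0.0, 0.0]
||prox(x)||_1 = 3.9319 + 2.4836 + 0.0 + 0.0 = 6.4155


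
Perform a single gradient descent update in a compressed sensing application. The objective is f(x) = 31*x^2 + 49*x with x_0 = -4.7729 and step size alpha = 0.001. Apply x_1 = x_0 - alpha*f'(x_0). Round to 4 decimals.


We compute the gradient at x_0 and apply the update.
f'(x) = 62*x + 49
f'(-4.7729) = 62*-4.7729 + 49 = -246.9198
x_1 = -4.7729 - 0.001*-246.9198 = -4.526


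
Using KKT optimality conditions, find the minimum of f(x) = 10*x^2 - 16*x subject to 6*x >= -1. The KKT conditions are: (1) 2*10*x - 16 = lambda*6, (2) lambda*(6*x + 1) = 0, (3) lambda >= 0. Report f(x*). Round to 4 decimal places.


Step 1: Try lambda = 0 (constraint inactive).
Stationarity: 2*10*x - 16 = 0
x* = 16/(2*10) = 0.8
Check constraint: 6*0.8 = 4.8 >= -1 -- satisfied.
Step 2: Compute optimal value.
f(x*) = 10*0.8^2 - 16*0.8 = -6.4


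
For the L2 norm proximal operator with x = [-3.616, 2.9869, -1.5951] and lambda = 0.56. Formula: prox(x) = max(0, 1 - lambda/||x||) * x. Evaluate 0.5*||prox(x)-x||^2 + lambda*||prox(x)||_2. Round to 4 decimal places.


Step 1: Compute ||x||.
||x|| = 4.9539
Step 2: Compute scaling factor.
scale = max(0, 1 - 0.56/4.9539) = 0.887
Step 3: prox(x) = [-3.2072, 2.6493, -1.4148]
||prox(x)|| = 4.3939
Step 4: Proximal objective.
0.5*||prox-x||^2 = 0.1568
lambda*||prox|| = 2.4606
Total = 2.6174


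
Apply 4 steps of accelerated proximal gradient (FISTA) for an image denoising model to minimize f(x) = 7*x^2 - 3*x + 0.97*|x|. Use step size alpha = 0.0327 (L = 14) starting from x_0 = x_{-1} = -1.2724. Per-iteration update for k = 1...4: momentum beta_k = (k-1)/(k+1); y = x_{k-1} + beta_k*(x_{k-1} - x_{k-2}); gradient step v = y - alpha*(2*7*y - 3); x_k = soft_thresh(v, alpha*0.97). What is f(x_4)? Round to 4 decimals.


FISTA on f(x) = 7*x^2 - 3*x + 0.97*|x|
L = 14, alpha = 0.0327
Iteration 1: beta = 0.0, y = -1.2724 + 0.0*(-1.2724 + 1.2724) = -1.2724
  grad(y) = -20.8136, v = y - alpha*grad = -0.5918
  prox(v) = soft_thresh(-0.5918, 0.0317) = -0.5601
Iteration 2: beta = 0.3333, y = -0.5601 + 0.3333*(-0.5601 + 1.2724) = -0.3226
  grad(y) = -7.5169, v = y - alpha*grad = -0.0768
  prox(v) = soft_thresh(-0.0768, 0.0317) = -0.0451
Iteration 3: beta = 0.5, y = -0.0451 + 0.5*(-0.0451 + 0.5601) = 0.2124
  grad(y) = -0.0269, v = y - alpha*grad = 0.2132
  prox(v) = soft_thresh(0.2132, 0.0317) = 0.1815
Iteration 4: beta = 0.6, y = 0.1815 + 0.6*(0.1815 + 0.0451) = 0.3175
  grad(y) = 1.4452, v = y - alpha*grad = 0.2703
  prox(v) = soft_thresh(0.2703, 0.0317) = 0.2385
f(x_4) = 7*0.2385^2 - 3*0.2385 + 0.97*|0.2385| = -0.0859


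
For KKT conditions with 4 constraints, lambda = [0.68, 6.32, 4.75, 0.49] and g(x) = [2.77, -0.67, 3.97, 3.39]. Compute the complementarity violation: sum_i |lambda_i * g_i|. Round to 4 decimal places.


KKT complementary slackness check:
lambda_1 * g_1 = 0.68 * 2.77 = 1.8836
lambda_2 * g_2 = 6.32 * -0.67 = -4.2344
lambda_3 * g_3 = 4.75 * 3.97 = 18.8575
lambda_4 * g_4 = 0.49 * 3.39 = 1.6611
Total violation = 1.8836 + 4.2344 + 18.8575 + 1.6611 = 26.6366


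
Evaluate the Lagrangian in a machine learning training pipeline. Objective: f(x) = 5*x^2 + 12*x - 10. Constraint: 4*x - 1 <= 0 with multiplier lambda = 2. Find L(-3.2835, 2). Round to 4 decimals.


Step 1: Evaluate f(x).
f(-3.2835) = 5*(-3.2835)^2 + 12*(-3.2835) - 10 = 4.5049
Step 2: Evaluate g(x).
g(-3.2835) = 4*-3.2835 - 1 = -14.134
Step 3: Compute Lagrangian.
L = 4.5049 + 2*-14.134 = -23.7631


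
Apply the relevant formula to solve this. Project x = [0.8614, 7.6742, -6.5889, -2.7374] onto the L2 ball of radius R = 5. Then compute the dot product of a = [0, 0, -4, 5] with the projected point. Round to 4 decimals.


Step 1: Compute ||x|| (intermediates to 6 decimals).
||x|| = sqrt(0.8614^2 + 7.6742^2 + (-6.5889)^2 + (-2.7374)^2) = 10.513911
Step 2: Project.
Since ||x|| > R, scale = R/||x|| = 5/10.513911 = 0.47556, proj(x) = scale * x
proj(x) = [0.409647, 3.649543, -3.133417, -1.301798]
Step 3: Dot product.
a^T * proj(x) = 0*0.409647 + 0*3.649543 - 4*(-3.133417) + 5*(-1.301798) = 6.0247


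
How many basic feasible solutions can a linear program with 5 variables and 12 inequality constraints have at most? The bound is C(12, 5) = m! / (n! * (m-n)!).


Each vertex corresponds to some choice of n active constraints out of m, so the number of vertices is at most C(m, n) = m! / (n!(m-n)!).
m = 12, n = 5
Numerator: 12 * 11 * 10 * 9 * 8
Denominator: 5! = 120
C(12, 5) = 792


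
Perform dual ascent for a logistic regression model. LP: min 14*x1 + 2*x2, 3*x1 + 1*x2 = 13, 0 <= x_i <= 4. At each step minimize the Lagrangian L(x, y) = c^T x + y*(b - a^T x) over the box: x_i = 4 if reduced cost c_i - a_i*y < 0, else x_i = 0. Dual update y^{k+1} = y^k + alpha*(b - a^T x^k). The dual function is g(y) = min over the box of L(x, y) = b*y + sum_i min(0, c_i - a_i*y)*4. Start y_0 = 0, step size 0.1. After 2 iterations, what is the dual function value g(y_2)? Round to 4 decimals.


Dual ascent for LP: min 14*x1 + 2*x2, 3*x1 + 1*x2 = 13, 0 <= x_i <= 4
Step 1: y^k = 0.0, reduced costs: (14.0, 2.0)
  x^k = (0.0, 0.0), subgradient = b - a^T x = 13.0
  y^{k+1} = 0.0 + 0.1*13.0 = 1.3
Step 2: y^k = 1.3, reduced costs: (10.1, 0.7)
  x^k = (0.0, 0.0), subgradient = b - a^T x = 13.0
  y^{k+1} = 1.3 + 0.1*13.0 = 2.6
Dual objective at y_2 = 2.6: reduced costs (6.2, -0.6), box minimizer x = (0.0, 4.0)
g(y_2) = b*y + (c1 - a1*y)*x1 + (c2 - a2*y)*x2 = 13*2.6 + 6.2*0.0 + (-0.6)*4.0 = 33.8 + 0.0 - 2.4 = 31.4


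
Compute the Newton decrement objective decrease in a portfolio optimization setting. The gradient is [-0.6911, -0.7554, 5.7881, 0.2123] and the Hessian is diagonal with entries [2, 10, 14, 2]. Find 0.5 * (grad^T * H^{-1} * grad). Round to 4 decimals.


Step 1: H is diagonal, so H^(-1) * g = [-0.3456, -0.0755, 0.4134, 0.1062].
Step 2: g^T H^(-1) g = sum_i g_i^2 / H_ii
  = (-0.6911)^2/2 + (-0.7554)^2/10 + (5.7881)^2/14 + (0.2123)^2/2
  = 0.2388 + 0.0571 + 2.393 + 0.0225 = 2.7114
Step 3: Objective decrease = 0.5 * g^T H^(-1) g = 1.3557


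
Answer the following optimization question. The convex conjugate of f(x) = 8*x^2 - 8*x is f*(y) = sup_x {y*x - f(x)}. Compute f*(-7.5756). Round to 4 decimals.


f*(y) = sup_x {y*x - a*x^2 - b*x} = sup_x {(y-b)*x - a*x^2}
FOC: (y - b) - 2a*x = 0 => x* = (y - b)/(2a)
x* = (-7.5756 + 8)/(2*8) = 0.0265
f*(-7.5756) = (y-b)^2/(4a) = (-7.5756 + 8)^2/(4*8)
= 0.1801/32 = 0.0056


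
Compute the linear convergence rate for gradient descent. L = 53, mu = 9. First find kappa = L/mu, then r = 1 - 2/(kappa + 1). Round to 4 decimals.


Step 1: Compute the condition number.
kappa = L/mu = 53/9 = 5.8889
Step 2: Compute the convergence rate.
r = 1 - 2/(kappa + 1) = 1 - 2*mu/(L + mu) = (L - mu)/(L + mu) = 44/62 = 0.7097


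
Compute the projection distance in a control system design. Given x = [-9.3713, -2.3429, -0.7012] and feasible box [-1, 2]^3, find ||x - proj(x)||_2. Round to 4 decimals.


Project each component onto [-1, 2].
clip(-9.3713) = -1.0, clip(-2.3429) = -1.0, clip(-0.7012) = -0.7012
Projection = [-1.0, -1.0, -0.7012]
Squared diffs: [70.0787, 1.8034, 0.0]
Distance = sqrt(71.8821) = 8.4783


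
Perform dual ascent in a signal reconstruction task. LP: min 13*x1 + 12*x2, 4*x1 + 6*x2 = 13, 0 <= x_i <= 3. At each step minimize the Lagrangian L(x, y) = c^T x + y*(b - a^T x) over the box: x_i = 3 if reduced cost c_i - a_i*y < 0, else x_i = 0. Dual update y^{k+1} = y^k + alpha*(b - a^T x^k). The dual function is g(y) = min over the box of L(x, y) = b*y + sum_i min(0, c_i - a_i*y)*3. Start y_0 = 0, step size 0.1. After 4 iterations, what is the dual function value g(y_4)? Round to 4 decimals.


Dual ascent for LP: min 13*x1 + 12*x2, 4*x1 + 6*x2 = 13, 0 <= x_i <= 3
Step 1: y^k = 0.0, reduced costs: (13.0, 12.0)
  x^k = (0.0, 0.0), subgradient = b - a^T x = 13.0
  y^{k+1} = 0.0 + 0.1*13.0 = 1.3
Step 2: y^k = 1.3, reduced costs: (7.8, 4.2)
  x^k = (0.0, 0.0), subgradient = b - a^T x = 13.0
  y^{k+1} = 1.3 + 0.1*13.0 = 2.6
Step 3: y^k = 2.6, reduced costs: (2.6, -3.6)
  x^k = (0.0, 3.0), subgradient = b - a^T x = -5.0
  y^{k+1} = 2.6 + 0.1*-5.0 = 2.1
Step 4: y^k = 2.1, reduced costs: (4.6, -0.6)
  x^k = (0.0, 3.0), subgradient = b - a^T x = -5.0
  y^{k+1} = 2.1 + 0.1*-5.0 = 1.6
Dual objective at y_4 = 1.6: reduced costs (6.6, 2.4), box minimizer x = (0.0, 0.0)
g(y_4) = b*y + (c1 - a1*y)*x1 + (c2 - a2*y)*x2 = 13*1.6 + 6.6*0.0 + 2.4*0.0 = 20.8 + 0.0 + 0.0 = 20.8


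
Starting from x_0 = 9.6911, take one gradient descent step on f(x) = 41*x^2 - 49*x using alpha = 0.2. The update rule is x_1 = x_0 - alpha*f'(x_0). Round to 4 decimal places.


We compute the gradient at x_0 and apply the update.
f'(x) = 82*x - 49
f'(9.6911) = 82*9.6911 - 49 = 745.6702
x_1 = 9.6911 - 0.2*745.6702 = -139.4429


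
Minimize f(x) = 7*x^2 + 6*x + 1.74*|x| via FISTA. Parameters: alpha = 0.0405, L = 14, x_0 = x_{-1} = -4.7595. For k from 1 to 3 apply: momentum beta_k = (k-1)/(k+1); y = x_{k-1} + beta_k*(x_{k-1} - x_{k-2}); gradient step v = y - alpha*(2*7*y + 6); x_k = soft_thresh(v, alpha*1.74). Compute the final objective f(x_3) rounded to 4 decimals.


FISTA on f(x) = 7*x^2 + 6*x + 1.74*|x|
L = 14, alpha = 0.0405
Iteration 1: beta = 0.0, y = -4.7595 + 0.0*(-4.7595 + 4.7595) = -4.7595
  grad(y) = -60.633, v = y - alpha*grad = -2.3039
  prox(v) = soft_thresh(-2.3039, 0.0705) = -2.2334
Iteration 2: beta = 0.3333, y = -2.2334 + 0.3333*(-2.2334 + 4.7595) = -1.3914
  grad(y) = -13.479, v = y - alpha*grad = -0.8455
  prox(v) = soft_thresh(-0.8455, 0.0705) = -0.775
Iteration 3: beta = 0.5, y = -0.775 + 0.5*(-0.775 + 2.2334) = -0.0458
  grad(y) = 5.359, v = y - alpha*grad = -0.2628
  prox(v) = soft_thresh(-0.2628, 0.0705) = -0.1924
f(x_3) = 7*(-0.1924)^2 + 6*(-0.1924) + 1.74*|-0.1924| = -0.5604


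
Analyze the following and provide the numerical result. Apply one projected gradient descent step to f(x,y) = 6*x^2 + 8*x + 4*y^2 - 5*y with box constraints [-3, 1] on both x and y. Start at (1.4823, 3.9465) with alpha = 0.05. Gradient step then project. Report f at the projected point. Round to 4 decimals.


Step 1: Compute gradient at (1.4823, 3.9465).
grad_x = 2*6*1.4823 + 8 = 25.7876
grad_y = 2*4*3.9465 - 5 = 26.572
Step 2: Gradient step.
x_raw = 1.4823 - 0.05*25.7876 = 0.1929
y_raw = 3.9465 - 0.05*26.572 = 2.6179
Step 3: Project onto [-3, 1].
x_proj = clip(0.1929) = 0.1929
y_proj = clip(2.6179) = 1.0
Step 4: Evaluate f.
f(0.1929, 1.0) = 0.7667


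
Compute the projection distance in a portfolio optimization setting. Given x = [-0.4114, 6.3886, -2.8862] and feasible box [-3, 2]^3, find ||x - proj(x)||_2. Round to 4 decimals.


Project each component onto [-3, 2].
clip(-0.4114) = -0.4114, clip(6.3886) = 2.0, clip(-2.8862) = -2.8862
Projection = [-0.4114, 2.0, -2.8862]
Squared diffs: [0.0, 19.2598, 0.0]
Distance = sqrt(19.2598) = 4.3886


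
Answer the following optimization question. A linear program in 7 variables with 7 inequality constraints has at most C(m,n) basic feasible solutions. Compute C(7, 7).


Each vertex corresponds to some choice of n active constraints out of m, so the number of vertices is at most C(m, n) = m! / (n!(m-n)!).
m = 7, n = 7
Numerator: 7 * 6 * 5 * 4 * 3 * 2 * 1
Denominator: 7! = 5040
C(7, 7) = 1


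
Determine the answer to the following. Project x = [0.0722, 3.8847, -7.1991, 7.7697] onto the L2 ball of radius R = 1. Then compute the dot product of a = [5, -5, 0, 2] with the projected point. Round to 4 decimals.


Step 1: Compute ||x|| (intermediates to 6 decimals).
||x|| = sqrt(0.0722^2 + 3.8847^2 + (-7.1991)^2 + 7.7697^2) = 11.282348
Step 2: Project.
Since ||x|| > R, scale = R/||x|| = 1/11.282348 = 0.088634, proj(x) = scale * x
proj(x) = [0.006399, 0.344316, -0.638085, 0.68866]
Step 3: Dot product.
a^T * proj(x) = 5*0.006399 - 5*0.344316 + 0*(-0.638085) + 2*0.68866 = -0.3123


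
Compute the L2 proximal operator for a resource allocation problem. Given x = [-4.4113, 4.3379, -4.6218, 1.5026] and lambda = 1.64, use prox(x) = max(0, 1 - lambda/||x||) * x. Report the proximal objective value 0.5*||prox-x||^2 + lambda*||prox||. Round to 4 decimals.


Step 1: Compute ||x||.
||x|| = 7.8674
Step 2: Compute scaling factor.
scale = max(0, 1 - 1.64/7.8674) = 0.7915
Step 3: prox(x) = [-3.4917, 3.4336, -3.6584, 1.1894]
||prox(x)|| = 6.2274
Step 4: Proximal objective.
0.5*||prox-x||^2 = 1.3448
lambda*||prox|| = 10.2129
Total = 11.5577


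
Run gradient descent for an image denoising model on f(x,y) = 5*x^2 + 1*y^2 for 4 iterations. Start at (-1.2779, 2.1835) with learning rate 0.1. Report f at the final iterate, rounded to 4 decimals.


Gradient descent on f(x,y) = 5*x^2 + 1*y^2.
Starting point: (-1.2779, 2.1835), alpha = 0.1
Step 1: grad_x = 2*5*-1.2779 = -12.779, grad_y = 2*1*2.1835 = 4.367
  x_1 = -1.2779 - 0.1*-12.779 = 0.0
  y_1 = 2.1835 - 0.1*4.367 = 1.7468
Step 2: grad_x = 2*5*0.0 = 0.0, grad_y = 2*1*1.7468 = 3.4936
  x_2 = 0.0 - 0.1*0.0 = 0.0
  y_2 = 1.7468 - 0.1*3.4936 = 1.3974
Step 3: grad_x = 2*5*0.0 = 0.0, grad_y = 2*1*1.3974 = 2.7949
  x_3 = 0.0 - 0.1*0.0 = 0.0
  y_3 = 1.3974 - 0.1*2.7949 = 1.118
Step 4: grad_x = 2*5*0.0 = 0.0, grad_y = 2*1*1.118 = 2.2359
  x_4 = 0.0 - 0.1*0.0 = 0.0
  y_4 = 1.118 - 0.1*2.2359 = 0.8944
f(0.0, 0.8944) = 5*0.0^2 + 1*0.8944^2 = 0.7999


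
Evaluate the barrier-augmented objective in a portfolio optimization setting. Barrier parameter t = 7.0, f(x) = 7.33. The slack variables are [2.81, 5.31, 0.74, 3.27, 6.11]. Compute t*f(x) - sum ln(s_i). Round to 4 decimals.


Step 1: Compute log-barrier.
ln values: [1.0332, 1.6696, -0.3011, 1.1848, 1.8099]
phi = -(1.0332 + 1.6696 - 0.3011 + 1.1848 + 1.8099) = -5.3964
Step 2: Compute augmented objective.
t*f(x) = 7.0*7.33 = 51.31
Total = 51.31 - 5.3964 = 45.9136


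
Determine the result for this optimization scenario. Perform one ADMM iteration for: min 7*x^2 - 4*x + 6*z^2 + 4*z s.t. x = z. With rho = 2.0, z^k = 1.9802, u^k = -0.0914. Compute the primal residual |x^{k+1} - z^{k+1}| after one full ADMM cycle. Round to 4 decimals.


ADMM iteration with rho = 2.0, z^k = 1.9802, u^k = -0.0914
Step 1: x-update.
Minimize 7*x^2 - 4*x + (2.0/2)*(x - 1.9802 - 0.0914)^2
FOC: (2*7 + 2.0)*x = 4 + 2.0*(1.9802 + 0.0914)
x^{k+1} = 0.509
Step 2: z-update.
Minimize 6*z^2 + 4*z + (2.0/2)*(0.509 - z - 0.0914)^2
FOC: (2*6 + 2.0)*z = -4 + 2.0*(0.509 - 0.0914)
z^{k+1} = -0.2261
Step 3: u-update.
u^{k+1} = -0.0914 + 0.509 + 0.2261 = 0.6436
Step 4: Primal residual = |0.509 + 0.2261| = 0.735


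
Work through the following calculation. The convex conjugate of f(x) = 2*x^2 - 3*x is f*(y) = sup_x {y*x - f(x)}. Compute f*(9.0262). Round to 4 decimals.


f*(y) = sup_x {y*x - a*x^2 - b*x} = sup_x {(y-b)*x - a*x^2}
FOC: (y - b) - 2a*x = 0 => x* = (y - b)/(2a)
x* = (9.0262 + 3)/(2*2) = 3.0066
f*(9.0262) = (y-b)^2/(4a) = (9.0262 + 3)^2/(4*2)
= 144.6295/8 = 18.0787


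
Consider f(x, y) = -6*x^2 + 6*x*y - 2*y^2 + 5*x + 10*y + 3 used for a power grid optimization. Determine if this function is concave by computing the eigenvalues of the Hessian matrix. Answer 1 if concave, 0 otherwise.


The Hessian of f(x,y) = -6*x^2 + 6*x*y - 2*y^2 + 5*x + 10*y + 3 is:
H = [[-12, 6], [6, -4]]
Trace = -12 - 4 = -16
Determinant = -12*-4 - (6)^2 = 12
Discriminant = (-16)^2 - 4*12 = 208.0
Eigenvalues: lambda_1 = -15.2111, lambda_2 = -0.7889
The function is concave.

1


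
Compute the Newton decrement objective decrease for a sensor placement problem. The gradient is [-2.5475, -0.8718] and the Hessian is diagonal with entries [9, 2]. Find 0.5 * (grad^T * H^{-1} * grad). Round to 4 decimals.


Step 1: H is diagonal, so H^(-1) * g = [-0.2831, -0.4359].
Step 2: g^T H^(-1) g = sum_i g_i^2 / H_ii
  = (-2.5475)^2/9 + (-0.8718)^2/2
  = 0.7211 + 0.38 = 1.1011
Step 3: Objective decrease = 0.5 * g^T H^(-1) g = 0.5506


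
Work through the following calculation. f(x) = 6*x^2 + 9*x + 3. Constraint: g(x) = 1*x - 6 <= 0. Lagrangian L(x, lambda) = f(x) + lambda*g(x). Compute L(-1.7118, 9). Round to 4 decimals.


Step 1: Evaluate f(x).
f(-1.7118) = 6*(-1.7118)^2 + 9*(-1.7118) + 3 = 5.1754
Step 2: Evaluate g(x).
g(-1.7118) = 1*-1.7118 - 6 = -7.7118
Step 3: Compute Lagrangian.
L = 5.1754 + 9*-7.7118 = -64.2308


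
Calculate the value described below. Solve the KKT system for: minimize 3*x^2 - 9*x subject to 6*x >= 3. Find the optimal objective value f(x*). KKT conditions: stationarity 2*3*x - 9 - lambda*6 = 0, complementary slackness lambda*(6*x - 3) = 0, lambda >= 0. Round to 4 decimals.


Step 1: Try lambda = 0 (constraint inactive).
Stationarity: 2*3*x - 9 = 0
x* = 9/(2*3) = 1.5
Check constraint: 6*1.5 = 9.0 >= 3 -- satisfied.
Step 2: Compute optimal value.
f(x*) = 3*1.5^2 - 9*1.5 = -6.75


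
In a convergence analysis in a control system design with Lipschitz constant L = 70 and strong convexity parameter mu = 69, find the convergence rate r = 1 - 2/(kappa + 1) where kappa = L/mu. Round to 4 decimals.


Step 1: Compute the condition number.
kappa = L/mu = 70/69 = 1.0145
Step 2: Compute the convergence rate.
r = 1 - 2/(kappa + 1) = 1 - 2*mu/(L + mu) = (L - mu)/(L + mu) = 1/139 = 0.0072


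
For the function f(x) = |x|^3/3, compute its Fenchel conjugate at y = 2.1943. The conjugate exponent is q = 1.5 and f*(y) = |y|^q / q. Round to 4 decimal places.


The conjugate exponent q satisfies 1/p + 1/q = 1.
p = 3, so q = 3/(3 - 1) = 1.5
|y|^q = 2.1943^1.5 = 3.2505
f*(2.1943) = 3.2505 / 1.5 = 2.167


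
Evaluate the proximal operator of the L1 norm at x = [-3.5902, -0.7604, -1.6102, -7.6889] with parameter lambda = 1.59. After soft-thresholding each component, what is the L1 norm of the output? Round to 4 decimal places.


Soft-thresholding with lambda = 1.59:
prox(-3.5902) = sign(-3.5902)*max(|-3.5902| - 1.59, 0) = -2.0002
prox(-0.7604) = sign(-0.7604)*max(|-0.7604| - 1.59, 0) = 0.0
prox(-1.6102) = sign(-1.6102)*max(|-1.6102| - 1.59, 0) = -0.0202
prox(-7.6889) = sign(-7.6889)*max(|-7.6889| - 1.59, 0) = -6.0989
prox(x) = [-2.0002, 0.0, -0.0202, -6.0989]
||prox(x)||_1 = 2.0002 + 0.0 + 0.0202 + 6.0989 = 8.1193


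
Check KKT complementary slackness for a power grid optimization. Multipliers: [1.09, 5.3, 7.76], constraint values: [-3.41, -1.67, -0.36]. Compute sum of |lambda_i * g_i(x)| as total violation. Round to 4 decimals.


KKT complementary slackness check:
lambda_1 * g_1 = 1.09 * -3.41 = -3.7169
lambda_2 * g_2 = 5.3 * -1.67 = -8.851
lambda_3 * g_3 = 7.76 * -0.36 = -2.7936
Total violation = 3.7169 + 8.851 + 2.7936 = 15.3615


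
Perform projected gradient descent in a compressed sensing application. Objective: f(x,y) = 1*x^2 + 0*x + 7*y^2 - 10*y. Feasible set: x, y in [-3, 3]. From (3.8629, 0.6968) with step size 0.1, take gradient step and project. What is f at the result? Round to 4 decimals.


Step 1: Compute gradient at (3.8629, 0.6968).
grad_x = 2*1*3.8629 + 0 = 7.7258
grad_y = 2*7*0.6968 - 10 = -0.2448
Step 2: Gradient step.
x_raw = 3.8629 - 0.1*7.7258 = 3.0903
y_raw = 0.6968 - 0.1*-0.2448 = 0.7213
Step 3: Project onto [-3, 3].
x_proj = clip(3.0903) = 3.0
y_proj = clip(0.7213) = 0.7213
Step 4: Evaluate f.
f(3.0, 0.7213) = 5.4289


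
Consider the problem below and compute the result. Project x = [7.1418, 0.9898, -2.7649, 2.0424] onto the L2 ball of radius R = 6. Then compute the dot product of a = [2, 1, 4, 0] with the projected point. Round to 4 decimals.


Step 1: Compute ||x|| (intermediates to 6 decimals).
||x|| = sqrt(7.1418^2 + 0.9898^2 + (-2.7649)^2 + 2.0424^2) = 7.987558
Step 2: Project.
Since ||x|| > R, scale = R/||x|| = 6/7.987558 = 0.751168, proj(x) = scale * x
proj(x) = [5.364692, 0.743506, -2.076904, 1.534186]
Step 3: Dot product.
a^T * proj(x) = 2*5.364692 + 1*0.743506 + 4*(-2.076904) + 0*1.534186 = 3.1653


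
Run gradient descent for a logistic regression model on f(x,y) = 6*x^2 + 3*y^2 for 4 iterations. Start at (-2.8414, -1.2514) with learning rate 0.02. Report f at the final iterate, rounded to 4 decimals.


Gradient descent on f(x,y) = 6*x^2 + 3*y^2.
Starting point: (-2.8414, -1.2514), alpha = 0.02
Step 1: grad_x = 2*6*-2.8414 = -34.0968, grad_y = 2*3*-1.2514 = -7.5084
  x_1 = -2.8414 - 0.02*-34.0968 = -2.1595
  y_1 = -1.2514 - 0.02*-7.5084 = -1.1012
Step 2: grad_x = 2*6*-2.1595 = -25.9136, grad_y = 2*3*-1.1012 = -6.6074
  x_2 = -2.1595 - 0.02*-25.9136 = -1.6412
  y_2 = -1.1012 - 0.02*-6.6074 = -0.9691
Step 3: grad_x = 2*6*-1.6412 = -19.6943, grad_y = 2*3*-0.9691 = -5.8145
  x_3 = -1.6412 - 0.02*-19.6943 = -1.2473
  y_3 = -0.9691 - 0.02*-5.8145 = -0.8528
Step 4: grad_x = 2*6*-1.2473 = -14.9677, grad_y = 2*3*-0.8528 = -5.1168
  x_4 = -1.2473 - 0.02*-14.9677 = -0.948
  y_4 = -0.8528 - 0.02*-5.1168 = -0.7505
f(-0.948, -0.7505) = 6*(-0.948)^2 + 3*(-0.7505)^2 = 7.0813


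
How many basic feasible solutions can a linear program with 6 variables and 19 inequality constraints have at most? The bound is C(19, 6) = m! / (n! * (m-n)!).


Each vertex corresponds to some choice of n active constraints out of m, so the number of vertices is at most C(m, n) = m! / (n!(m-n)!).
m = 19, n = 6
Numerator: 19 * 18 * 17 * 16 * 15 * 14
Denominator: 6! = 720
C(19, 6) = 27132
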